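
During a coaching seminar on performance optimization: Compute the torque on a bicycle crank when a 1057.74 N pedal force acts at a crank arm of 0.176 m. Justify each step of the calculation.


tau = F * d
tau = 1057.74 * 0.176
tau = 186.1622 N*m

186.1622 N*m


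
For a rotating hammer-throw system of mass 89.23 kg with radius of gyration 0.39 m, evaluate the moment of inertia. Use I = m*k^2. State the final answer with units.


I = m * k^2
I = 89.23 * 0.39^2
I = 89.23 * 0.1521 = 13.5719 kg*m^2

13.5719 kg*m^2


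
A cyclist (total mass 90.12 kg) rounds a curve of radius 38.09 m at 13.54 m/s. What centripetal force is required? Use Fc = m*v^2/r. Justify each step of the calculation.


Fc = m * v^2 / r
v^2 = 13.54^2 = 183.3316
Fc = 90.12 * 183.3316 / 38.09
Fc = 16521.8438 / 38.09 = 433.758 N

433.758 N


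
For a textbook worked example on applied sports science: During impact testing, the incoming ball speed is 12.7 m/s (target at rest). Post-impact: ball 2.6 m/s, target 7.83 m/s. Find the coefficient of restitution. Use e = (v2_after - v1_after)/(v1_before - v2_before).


e = (v2_after - v1_after) / (v1_before - v2_before)
Numerator = 7.83 - 2.6 = 5.23
Denominator = 12.7 - 0 = 12.7
e = 5.23 / 12.7 = 0.4118

0.4118


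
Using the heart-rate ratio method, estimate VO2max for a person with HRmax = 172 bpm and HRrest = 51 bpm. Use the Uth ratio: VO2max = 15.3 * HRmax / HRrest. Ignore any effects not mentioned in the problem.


VO2max = 15.3 * HRmax / HRrest
VO2max = 15.3 * 172 / 51
VO2max = 2631.6 / 51 = 51.6 mL/kg/min

51.6 mL/kg/min


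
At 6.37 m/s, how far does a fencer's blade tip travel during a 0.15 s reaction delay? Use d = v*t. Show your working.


d = v * t
d = 6.37 * 0.15
d = 0.9555 m

0.9555 m


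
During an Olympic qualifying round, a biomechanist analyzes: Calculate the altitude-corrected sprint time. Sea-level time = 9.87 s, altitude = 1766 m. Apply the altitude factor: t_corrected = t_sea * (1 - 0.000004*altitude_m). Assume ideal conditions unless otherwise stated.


Correction factor = 1 - 0.000004 * 1766 = 0.992936
t_corrected = t_sea * factor = 9.87 * 0.992936
t_corrected = 9.8003 s

9.8003 s


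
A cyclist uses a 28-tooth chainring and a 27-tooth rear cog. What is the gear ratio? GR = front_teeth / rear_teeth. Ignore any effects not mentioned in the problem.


GR = front_teeth / rear_teeth
GR = 28 / 27
GR = 1.037

1.037


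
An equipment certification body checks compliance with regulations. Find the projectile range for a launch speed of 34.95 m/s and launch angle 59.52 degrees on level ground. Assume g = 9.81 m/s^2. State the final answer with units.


R = v^2 * sin(2*theta) / g
Convert angle to radians: theta = 59.52 deg = 1.0388 rad
sin(2*theta) = sin(2.0776) = 0.8743
R = 34.95^2 * 0.8743 / 9.81
R = 1221.5025 * 0.8743 / 9.81 = 108.862 m

108.862 m


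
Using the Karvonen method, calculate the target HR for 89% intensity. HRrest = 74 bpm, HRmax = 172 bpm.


Target = HRrest + pct*(HRmax - HRrest)
Heart rate reserve = HRmax - HRrest = 172 - 74 = 98 bpm
Fraction = 89% = 0.89
Target = 74 + 0.89 * 98
Target = 74 + 87.22 = 161.22 bpm

161.22 bpm


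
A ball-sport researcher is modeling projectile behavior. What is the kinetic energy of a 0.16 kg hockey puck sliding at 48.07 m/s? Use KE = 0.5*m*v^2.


KE = 0.5 * m * v^2
KE = 0.5 * 0.16 * 48.07^2
KE = 0.5 * 0.16 * 2310.7249 = 184.858 J

184.858 J


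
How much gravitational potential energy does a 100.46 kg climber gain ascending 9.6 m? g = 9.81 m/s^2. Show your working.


PE = m * g * h
PE = 100.46 * 9.81 * 9.6
PE = 985.5126 * 9.6 = 9460.921 J

9460.921 J


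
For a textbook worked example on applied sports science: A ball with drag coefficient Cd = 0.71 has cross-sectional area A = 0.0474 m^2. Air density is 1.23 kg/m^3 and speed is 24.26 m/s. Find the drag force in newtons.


Fd = 0.5 * Cd * rho * A * v^2
Fd = 0.5 * 0.71 * 1.23 * 0.0474 * 24.26^2
v^2 = 588.5476
Fd = 0.5 * 0.71 * 1.23 * 0.0474 * 588.5476 = 12.1813 N

12.1813 N


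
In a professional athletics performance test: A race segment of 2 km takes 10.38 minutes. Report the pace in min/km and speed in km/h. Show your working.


Pace = time / distance = 10.38 min / 2 km = 5.19 min/km
Speed = distance / time_in_hours = 2 / 0.173 hr
Speed = 11.5607 km/h

5.19 min/km, 11.5607 km/h


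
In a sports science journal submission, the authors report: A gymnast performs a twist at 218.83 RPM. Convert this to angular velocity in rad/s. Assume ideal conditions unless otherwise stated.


omega = RPM * 2 * pi / 60
omega = 218.83 * 2 * 3.14159 / 60
omega = 1374.9494 / 60 = 22.9158 rad/s

22.9158 rad/s


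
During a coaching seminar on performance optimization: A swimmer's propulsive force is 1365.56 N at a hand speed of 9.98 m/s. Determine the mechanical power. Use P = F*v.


P = F * v
P = 1365.56 * 9.98
P = 13628.2888 W

13628.2888 W


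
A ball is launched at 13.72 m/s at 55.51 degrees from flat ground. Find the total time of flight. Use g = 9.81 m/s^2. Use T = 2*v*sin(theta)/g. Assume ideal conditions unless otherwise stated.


T = 2*v*sin(theta)/g
sin(theta) = sin(55.51 deg) = 0.8242
T = 2*13.72*0.8242 / 9.81
T = 22.6167 / 9.81 = 2.3055 s

2.3055 s


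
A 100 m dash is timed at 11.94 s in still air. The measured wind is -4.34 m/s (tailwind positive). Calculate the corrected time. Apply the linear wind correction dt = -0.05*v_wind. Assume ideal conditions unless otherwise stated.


dt = -0.05 * v_wind = -0.05 * -4.34 = 0.217 s
t_corrected = t_still + dt = 11.94 + (0.217)
t_corrected = 12.157 s

12.157 s


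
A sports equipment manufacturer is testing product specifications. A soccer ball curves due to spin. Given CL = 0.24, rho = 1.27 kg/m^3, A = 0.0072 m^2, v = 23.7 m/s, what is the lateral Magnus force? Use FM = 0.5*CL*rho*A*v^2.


FM = 0.5 * CL * rho * A * v^2
FM = 0.5 * 0.24 * 1.27 * 0.0072 * 23.7^2
v^2 = 561.69
FM = 0.5 * 0.24 * 1.27 * 0.0072 * 561.69 = 0.6163 N

0.6163 N


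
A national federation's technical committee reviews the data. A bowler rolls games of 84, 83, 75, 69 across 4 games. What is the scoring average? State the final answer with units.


Average = sum / n
Sum = 311
Average = 311 / 4 = 77.75

77.75


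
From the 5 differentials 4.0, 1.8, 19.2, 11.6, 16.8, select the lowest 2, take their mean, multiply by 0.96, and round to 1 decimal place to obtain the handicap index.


All differentials: 4.0, 1.8, 19.2, 11.6, 16.8
Sorted: 1.8, 4.0, 11.6, 16.8, 19.2
Best 2: 1.8, 4.0
Average of best = 5.8 / 2 = 2.9
Raw index = 2.9 * 0.96 = 2.784
Handicap index = round(2.784, 1) = 2.8

2.8


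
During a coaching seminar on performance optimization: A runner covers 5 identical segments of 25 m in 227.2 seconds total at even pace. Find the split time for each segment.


Split time = total_time / n_laps = 227.2 / 5
Split time = 45.44 s per lap

45.44 s


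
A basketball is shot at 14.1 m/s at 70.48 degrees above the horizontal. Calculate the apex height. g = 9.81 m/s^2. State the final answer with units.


H = (v*sin(theta))^2 / (2*g)
vy = v*sin(theta) = 14.1 * sin(70.48 deg) = 13.2896 m/s
H = vy^2 / (2*g) = 176.6135 / (2*9.81)
H = 176.6135 / 19.62 = 9.0017 m

9.0017 m


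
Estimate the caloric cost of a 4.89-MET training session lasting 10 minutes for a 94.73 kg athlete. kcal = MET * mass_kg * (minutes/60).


kcal = MET * mass * time_hr
Convert time: 10 min = 0.1667 hr
kcal = 4.89 * 94.73 * 0.1667
kcal = 77.2049 kcal

77.2049 kcal


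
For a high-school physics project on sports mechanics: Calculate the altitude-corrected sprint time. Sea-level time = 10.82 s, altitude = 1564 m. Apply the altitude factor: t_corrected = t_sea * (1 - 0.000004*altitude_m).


Correction factor = 1 - 0.000004 * 1564 = 0.993744
t_corrected = t_sea * factor = 10.82 * 0.993744
t_corrected = 10.7523 s

10.7523 s


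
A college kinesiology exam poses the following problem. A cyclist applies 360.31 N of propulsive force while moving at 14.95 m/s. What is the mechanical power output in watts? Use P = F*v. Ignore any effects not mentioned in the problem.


P = F * v
P = 360.31 * 14.95
P = 5386.6345 W

5386.6345 W


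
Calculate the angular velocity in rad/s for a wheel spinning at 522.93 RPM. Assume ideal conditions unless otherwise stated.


omega = RPM * 2 * pi / 60
omega = 522.93 * 2 * 3.14159 / 60
omega = 3285.6661 / 60 = 54.7611 rad/s

54.7611 rad/s


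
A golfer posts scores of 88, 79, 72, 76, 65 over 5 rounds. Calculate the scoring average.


Average = sum / n
Sum = 380
Average = 380 / 5 = 76

76


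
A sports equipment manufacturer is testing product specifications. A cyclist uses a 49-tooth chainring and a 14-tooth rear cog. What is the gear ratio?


GR = front_teeth / rear_teeth
GR = 49 / 14
GR = 3.5

3.5


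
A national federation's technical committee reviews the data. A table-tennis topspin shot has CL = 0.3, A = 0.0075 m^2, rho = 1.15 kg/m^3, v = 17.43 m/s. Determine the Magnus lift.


FM = 0.5 * CL * rho * A * v^2
FM = 0.5 * 0.3 * 1.15 * 0.0075 * 17.43^2
v^2 = 303.8049
FM = 0.5 * 0.3 * 1.15 * 0.0075 * 303.8049 = 0.393 N

0.393 N


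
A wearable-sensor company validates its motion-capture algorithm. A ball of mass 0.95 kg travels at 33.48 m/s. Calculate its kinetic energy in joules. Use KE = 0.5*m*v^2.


KE = 0.5 * m * v^2
KE = 0.5 * 0.95 * 33.48^2
KE = 0.5 * 0.95 * 1120.9104 = 532.4324 J

532.4324 J


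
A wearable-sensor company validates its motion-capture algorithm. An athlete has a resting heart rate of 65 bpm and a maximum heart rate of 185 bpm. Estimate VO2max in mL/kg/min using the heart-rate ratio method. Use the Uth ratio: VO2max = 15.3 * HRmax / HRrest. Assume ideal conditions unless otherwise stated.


VO2max = 15.3 * HRmax / HRrest
VO2max = 15.3 * 185 / 65
VO2max = 2830.5 / 65 = 43.5462 mL/kg/min

43.5462 mL/kg/min


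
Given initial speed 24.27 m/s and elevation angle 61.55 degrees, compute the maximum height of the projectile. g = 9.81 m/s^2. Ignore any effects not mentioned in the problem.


H = (v*sin(theta))^2 / (2*g)
vy = v*sin(theta) = 24.27 * sin(61.55 deg) = 21.339 m/s
H = vy^2 / (2*g) = 455.3525 / (2*9.81)
H = 455.3525 / 19.62 = 23.2086 m

23.2086 m


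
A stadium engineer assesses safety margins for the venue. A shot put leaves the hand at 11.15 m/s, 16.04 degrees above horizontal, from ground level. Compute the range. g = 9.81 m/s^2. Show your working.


R = v^2 * sin(2*theta) / g
Convert angle to radians: theta = 16.04 deg = 0.28 rad
sin(2*theta) = sin(0.5599) = 0.5311
R = 11.15^2 * 0.5311 / 9.81
R = 124.3225 * 0.5311 / 9.81 = 6.7307 m

6.7307 m


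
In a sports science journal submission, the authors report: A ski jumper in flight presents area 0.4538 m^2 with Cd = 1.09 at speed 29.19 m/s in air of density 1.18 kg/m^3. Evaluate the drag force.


Fd = 0.5 * Cd * rho * A * v^2
Fd = 0.5 * 1.09 * 1.18 * 0.4538 * 29.19^2
v^2 = 852.0561
Fd = 0.5 * 1.09 * 1.18 * 0.4538 * 852.0561 = 248.663 N

248.663 N


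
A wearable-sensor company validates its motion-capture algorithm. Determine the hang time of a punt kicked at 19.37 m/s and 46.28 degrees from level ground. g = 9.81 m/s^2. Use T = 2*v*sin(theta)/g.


T = 2*v*sin(theta)/g
sin(theta) = sin(46.28 deg) = 0.7227
T = 2*19.37*0.7227 / 9.81
T = 27.9984 / 9.81 = 2.8541 s

2.8541 s


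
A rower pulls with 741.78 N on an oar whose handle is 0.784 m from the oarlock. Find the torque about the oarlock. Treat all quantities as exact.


tau = F * d
tau = 741.78 * 0.784
tau = 581.5555 N*m

581.5555 N*m


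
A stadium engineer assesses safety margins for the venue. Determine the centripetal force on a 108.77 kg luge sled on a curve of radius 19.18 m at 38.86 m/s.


Fc = m * v^2 / r
v^2 = 38.86^2 = 1510.0996
Fc = 108.77 * 1510.0996 / 19.18
Fc = 164253.5335 / 19.18 = 8563.7922 N

8563.7922 N


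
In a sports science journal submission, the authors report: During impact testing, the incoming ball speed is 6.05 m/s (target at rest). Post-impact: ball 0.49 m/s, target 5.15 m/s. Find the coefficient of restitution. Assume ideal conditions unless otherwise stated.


e = (v2_after - v1_after) / (v1_before - v2_before)
Numerator = 5.15 - 0.49 = 4.66
Denominator = 6.05 - 0 = 6.05
e = 4.66 / 6.05 = 0.7702

0.7702


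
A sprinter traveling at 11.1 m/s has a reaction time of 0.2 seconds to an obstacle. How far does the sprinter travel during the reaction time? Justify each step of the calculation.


d = v * t
d = 11.1 * 0.2
d = 2.22 m

2.22 m


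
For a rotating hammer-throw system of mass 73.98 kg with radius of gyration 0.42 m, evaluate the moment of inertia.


I = m * k^2
I = 73.98 * 0.42^2
I = 73.98 * 0.1764 = 13.0501 kg*m^2

13.0501 kg*m^2


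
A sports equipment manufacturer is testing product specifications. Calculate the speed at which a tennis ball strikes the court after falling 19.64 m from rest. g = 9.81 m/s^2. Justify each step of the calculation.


v = sqrt(2 * g * h)
v = sqrt(2 * 9.81 * 19.64)
v = sqrt(385.3368) = 19.63 m/s

19.63 m/s


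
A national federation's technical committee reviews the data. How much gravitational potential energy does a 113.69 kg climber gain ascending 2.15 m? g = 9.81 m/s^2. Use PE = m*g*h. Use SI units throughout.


PE = m * g * h
PE = 113.69 * 9.81 * 2.15
PE = 1115.2989 * 2.15 = 2397.8926 J

2397.8926 J


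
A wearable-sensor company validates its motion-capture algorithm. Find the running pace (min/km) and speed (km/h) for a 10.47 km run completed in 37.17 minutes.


Pace = time / distance = 37.17 min / 10.47 km = 3.5501 min/km
Speed = distance / time_in_hours = 10.47 / 0.6195 hr
Speed = 16.9007 km/h

3.5501 min/km, 16.9007 km/h


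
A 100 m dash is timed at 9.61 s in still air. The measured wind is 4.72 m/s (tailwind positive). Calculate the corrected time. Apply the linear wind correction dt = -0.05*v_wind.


dt = -0.05 * v_wind = -0.05 * 4.72 = -0.236 s
t_corrected = t_still + dt = 9.61 + (-0.236)
t_corrected = 9.374 s

9.374 s


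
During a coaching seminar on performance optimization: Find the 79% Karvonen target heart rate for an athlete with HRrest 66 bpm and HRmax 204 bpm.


Target = HRrest + pct*(HRmax - HRrest)
Heart rate reserve = HRmax - HRrest = 204 - 66 = 138 bpm
Fraction = 79% = 0.79
Target = 66 + 0.79 * 138
Target = 66 + 109.02 = 175.02 bpm

175.02 bpm


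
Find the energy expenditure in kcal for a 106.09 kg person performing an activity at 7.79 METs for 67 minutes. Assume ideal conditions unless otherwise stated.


kcal = MET * mass * time_hr
Convert time: 67 min = 1.1167 hr
kcal = 7.79 * 106.09 * 1.1167
kcal = 922.8592 kcal

922.8592 kcal


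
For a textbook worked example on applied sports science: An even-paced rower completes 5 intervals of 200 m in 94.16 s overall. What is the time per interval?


Split time = total_time / n_laps = 94.16 / 5
Split time = 18.832 s per lap

18.832 s


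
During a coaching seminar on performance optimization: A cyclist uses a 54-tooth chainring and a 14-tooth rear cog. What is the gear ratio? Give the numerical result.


GR = front_teeth / rear_teeth
GR = 54 / 14
GR = 3.8571

3.8571


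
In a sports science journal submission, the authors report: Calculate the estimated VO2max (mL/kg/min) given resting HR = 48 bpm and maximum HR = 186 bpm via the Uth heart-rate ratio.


VO2max = 15.3 * HRmax / HRrest
VO2max = 15.3 * 186 / 48
VO2max = 2845.8 / 48 = 59.2875 mL/kg/min

59.2875 mL/kg/min


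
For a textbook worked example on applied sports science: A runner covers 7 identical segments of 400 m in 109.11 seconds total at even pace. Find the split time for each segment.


Split time = total_time / n_laps = 109.11 / 7
Split time = 15.5871 s per lap

15.5871 s


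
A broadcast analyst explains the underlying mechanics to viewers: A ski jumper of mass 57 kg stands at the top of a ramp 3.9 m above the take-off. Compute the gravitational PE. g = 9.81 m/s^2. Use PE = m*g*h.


PE = m * g * h
PE = 57 * 9.81 * 3.9
PE = 559.17 * 3.9 = 2180.763 J

2180.763 J


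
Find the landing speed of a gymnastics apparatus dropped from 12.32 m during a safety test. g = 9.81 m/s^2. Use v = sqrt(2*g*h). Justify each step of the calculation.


v = sqrt(2 * g * h)
v = sqrt(2 * 9.81 * 12.32)
v = sqrt(241.7184) = 15.5473 m/s

15.5473 m/s


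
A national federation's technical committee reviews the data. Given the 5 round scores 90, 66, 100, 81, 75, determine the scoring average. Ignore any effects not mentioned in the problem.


Average = sum / n
Sum = 412
Average = 412 / 5 = 82.4

82.4


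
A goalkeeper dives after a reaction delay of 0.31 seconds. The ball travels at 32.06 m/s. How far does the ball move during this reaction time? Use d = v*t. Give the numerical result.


d = v * t
d = 32.06 * 0.31
d = 9.9386 m

9.9386 m


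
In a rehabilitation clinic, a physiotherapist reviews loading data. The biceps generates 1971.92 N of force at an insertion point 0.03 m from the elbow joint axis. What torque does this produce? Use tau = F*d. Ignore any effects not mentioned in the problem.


tau = F * d
tau = 1971.92 * 0.03
tau = 59.1576 N*m

59.1576 N*m


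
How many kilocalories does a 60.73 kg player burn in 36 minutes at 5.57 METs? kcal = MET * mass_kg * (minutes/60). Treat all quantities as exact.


kcal = MET * mass * time_hr
Convert time: 36 min = 0.6 hr
kcal = 5.57 * 60.73 * 0.6
kcal = 202.9597 kcal

202.9597 kcal


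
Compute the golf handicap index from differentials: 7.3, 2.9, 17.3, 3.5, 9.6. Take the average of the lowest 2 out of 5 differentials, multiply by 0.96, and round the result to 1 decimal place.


All differentials: 7.3, 2.9, 17.3, 3.5, 9.6
Sorted: 2.9, 3.5, 7.3, 9.6, 17.3
Best 2: 2.9, 3.5
Average of best = 6.4 / 2 = 3.2
Raw index = 3.2 * 0.96 = 3.072
Handicap index = round(3.072, 1) = 3.1

3.1


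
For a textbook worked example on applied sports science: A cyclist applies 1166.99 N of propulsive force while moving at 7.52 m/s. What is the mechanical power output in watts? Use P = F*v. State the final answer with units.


P = F * v
P = 1166.99 * 7.52
P = 8775.7648 W

8775.7648 W


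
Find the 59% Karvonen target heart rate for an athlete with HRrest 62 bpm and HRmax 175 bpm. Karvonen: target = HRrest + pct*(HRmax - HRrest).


Target = HRrest + pct*(HRmax - HRrest)
Heart rate reserve = HRmax - HRrest = 175 - 62 = 113 bpm
Fraction = 59% = 0.59
Target = 62 + 0.59 * 113
Target = 62 + 66.67 = 128.67 bpm

128.67 bpm


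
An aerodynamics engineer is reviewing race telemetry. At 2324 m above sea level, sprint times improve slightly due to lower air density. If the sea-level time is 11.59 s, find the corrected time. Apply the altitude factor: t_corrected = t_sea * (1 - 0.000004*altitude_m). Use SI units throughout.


Correction factor = 1 - 0.000004 * 2324 = 0.990704
t_corrected = t_sea * factor = 11.59 * 0.990704
t_corrected = 11.4823 s

11.4823 s


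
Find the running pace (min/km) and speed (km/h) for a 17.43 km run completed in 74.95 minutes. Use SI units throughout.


Pace = time / distance = 74.95 min / 17.43 km = 4.3001 min/km
Speed = distance / time_in_hours = 17.43 / 1.2492 hr
Speed = 13.9533 km/h

4.3001 min/km, 13.9533 km/h


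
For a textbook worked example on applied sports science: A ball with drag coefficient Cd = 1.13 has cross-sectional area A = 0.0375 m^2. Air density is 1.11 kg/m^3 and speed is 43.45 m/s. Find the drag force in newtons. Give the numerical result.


Fd = 0.5 * Cd * rho * A * v^2
Fd = 0.5 * 1.13 * 1.11 * 0.0375 * 43.45^2
v^2 = 1887.9025
Fd = 0.5 * 1.13 * 1.11 * 0.0375 * 1887.9025 = 44.3999 N

44.3999 N


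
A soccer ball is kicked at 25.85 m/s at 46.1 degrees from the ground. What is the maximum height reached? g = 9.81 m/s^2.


H = (v*sin(theta))^2 / (2*g)
vy = v*sin(theta) = 25.85 * sin(46.1 deg) = 18.6262 m/s
H = vy^2 / (2*g) = 346.937 / (2*9.81)
H = 346.937 / 19.62 = 17.6828 m

17.6828 m


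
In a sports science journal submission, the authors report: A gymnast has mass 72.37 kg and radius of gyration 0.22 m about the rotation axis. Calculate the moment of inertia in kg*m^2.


I = m * k^2
I = 72.37 * 0.22^2
I = 72.37 * 0.0484 = 3.5027 kg*m^2

3.5027 kg*m^2


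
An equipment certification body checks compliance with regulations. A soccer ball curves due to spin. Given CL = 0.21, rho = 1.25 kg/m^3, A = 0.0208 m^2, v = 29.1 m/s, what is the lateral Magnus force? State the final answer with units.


FM = 0.5 * CL * rho * A * v^2
FM = 0.5 * 0.21 * 1.25 * 0.0208 * 29.1^2
v^2 = 846.81
FM = 0.5 * 0.21 * 1.25 * 0.0208 * 846.81 = 2.3118 N

2.3118 N


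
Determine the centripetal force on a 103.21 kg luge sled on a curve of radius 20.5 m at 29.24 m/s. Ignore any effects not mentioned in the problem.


Fc = m * v^2 / r
v^2 = 29.24^2 = 854.9776
Fc = 103.21 * 854.9776 / 20.5
Fc = 88242.2381 / 20.5 = 4304.4994 N

4304.4994 N


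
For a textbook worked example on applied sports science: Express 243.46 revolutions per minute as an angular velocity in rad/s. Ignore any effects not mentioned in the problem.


omega = RPM * 2 * pi / 60
omega = 243.46 * 2 * 3.14159 / 60
omega = 1529.7043 / 60 = 25.4951 rad/s

25.4951 rad/s


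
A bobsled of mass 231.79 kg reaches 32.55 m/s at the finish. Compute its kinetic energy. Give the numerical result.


KE = 0.5 * m * v^2
KE = 0.5 * 231.79 * 32.55^2
KE = 0.5 * 231.79 * 1059.5025 = 122791.0422 J

122791.0422 J


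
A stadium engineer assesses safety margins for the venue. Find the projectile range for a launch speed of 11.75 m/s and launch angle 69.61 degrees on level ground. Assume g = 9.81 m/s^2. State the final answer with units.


R = v^2 * sin(2*theta) / g
Convert angle to radians: theta = 69.61 deg = 1.2149 rad
sin(2*theta) = sin(2.4298) = 0.6532
R = 11.75^2 * 0.6532 / 9.81
R = 138.0625 * 0.6532 / 9.81 = 9.1923 m

9.1923 m


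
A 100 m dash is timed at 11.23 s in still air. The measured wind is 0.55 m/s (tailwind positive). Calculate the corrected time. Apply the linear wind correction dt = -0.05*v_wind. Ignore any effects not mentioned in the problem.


dt = -0.05 * v_wind = -0.05 * 0.55 = -0.0275 s
t_corrected = t_still + dt = 11.23 + (-0.0275)
t_corrected = 11.2025 s

11.2025 s


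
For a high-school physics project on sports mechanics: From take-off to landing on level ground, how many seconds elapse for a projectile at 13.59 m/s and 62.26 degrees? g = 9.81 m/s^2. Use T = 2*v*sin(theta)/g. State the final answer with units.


T = 2*v*sin(theta)/g
sin(theta) = sin(62.26 deg) = 0.8851
T = 2*13.59*0.8851 / 9.81
T = 24.0562 / 9.81 = 2.4522 s

2.4522 s


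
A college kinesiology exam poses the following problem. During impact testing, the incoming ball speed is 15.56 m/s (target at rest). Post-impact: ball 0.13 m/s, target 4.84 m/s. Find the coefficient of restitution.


e = (v2_after - v1_after) / (v1_before - v2_before)
Numerator = 4.84 - 0.13 = 4.71
Denominator = 15.56 - 0 = 15.56
e = 4.71 / 15.56 = 0.3027

0.3027


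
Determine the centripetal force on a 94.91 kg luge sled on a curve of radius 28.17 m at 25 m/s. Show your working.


Fc = m * v^2 / r
v^2 = 25^2 = 625
Fc = 94.91 * 625 / 28.17
Fc = 59318.75 / 28.17 = 2105.7419 N

2105.7419 N


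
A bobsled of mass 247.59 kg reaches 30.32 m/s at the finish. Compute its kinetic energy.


KE = 0.5 * m * v^2
KE = 0.5 * 247.59 * 30.32^2
KE = 0.5 * 247.59 * 919.3024 = 113805.0406 J

113805.0406 J


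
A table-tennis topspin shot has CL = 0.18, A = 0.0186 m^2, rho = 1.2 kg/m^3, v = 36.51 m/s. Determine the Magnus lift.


FM = 0.5 * CL * rho * A * v^2
FM = 0.5 * 0.18 * 1.2 * 0.0186 * 36.51^2
v^2 = 1332.9801
FM = 0.5 * 0.18 * 1.2 * 0.0186 * 1332.9801 = 2.6777 N

2.6777 N


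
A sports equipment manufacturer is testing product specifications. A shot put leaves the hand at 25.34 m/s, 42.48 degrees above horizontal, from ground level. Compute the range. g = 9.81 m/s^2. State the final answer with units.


R = v^2 * sin(2*theta) / g
Convert angle to radians: theta = 42.48 deg = 0.7414 rad
sin(2*theta) = sin(1.4828) = 0.9961
R = 25.34^2 * 0.9961 / 9.81
R = 642.1156 * 0.9961 / 9.81 = 65.2021 m

65.2021 m


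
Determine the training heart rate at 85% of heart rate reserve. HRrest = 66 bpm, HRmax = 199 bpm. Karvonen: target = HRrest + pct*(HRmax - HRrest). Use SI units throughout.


Target = HRrest + pct*(HRmax - HRrest)
Heart rate reserve = HRmax - HRrest = 199 - 66 = 133 bpm
Fraction = 85% = 0.85
Target = 66 + 0.85 * 133
Target = 66 + 113.05 = 179.05 bpm

179.05 bpm


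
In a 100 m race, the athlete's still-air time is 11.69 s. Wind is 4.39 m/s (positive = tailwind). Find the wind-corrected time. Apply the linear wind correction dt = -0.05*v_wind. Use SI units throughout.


dt = -0.05 * v_wind = -0.05 * 4.39 = -0.2195 s
t_corrected = t_still + dt = 11.69 + (-0.2195)
t_corrected = 11.4705 s

11.4705 s


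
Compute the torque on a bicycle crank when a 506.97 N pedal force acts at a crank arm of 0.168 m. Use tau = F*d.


tau = F * d
tau = 506.97 * 0.168
tau = 85.171 N*m

85.171 N*m


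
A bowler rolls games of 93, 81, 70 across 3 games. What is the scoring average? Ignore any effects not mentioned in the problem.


Average = sum / n
Sum = 244
Average = 244 / 3 = 81.3333

81.3333


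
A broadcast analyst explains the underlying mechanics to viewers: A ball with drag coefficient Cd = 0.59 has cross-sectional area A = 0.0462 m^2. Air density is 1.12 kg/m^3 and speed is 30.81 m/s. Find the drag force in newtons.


Fd = 0.5 * Cd * rho * A * v^2
Fd = 0.5 * 0.59 * 1.12 * 0.0462 * 30.81^2
v^2 = 949.2561
Fd = 0.5 * 0.59 * 1.12 * 0.0462 * 949.2561 = 14.4899 N

14.4899 N


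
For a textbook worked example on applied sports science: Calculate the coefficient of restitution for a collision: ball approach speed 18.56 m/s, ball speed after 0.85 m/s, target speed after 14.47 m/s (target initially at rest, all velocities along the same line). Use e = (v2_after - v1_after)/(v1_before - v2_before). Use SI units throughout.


e = (v2_after - v1_after) / (v1_before - v2_before)
Numerator = 14.47 - 0.85 = 13.62
Denominator = 18.56 - 0 = 18.56
e = 13.62 / 18.56 = 0.7338

0.7338


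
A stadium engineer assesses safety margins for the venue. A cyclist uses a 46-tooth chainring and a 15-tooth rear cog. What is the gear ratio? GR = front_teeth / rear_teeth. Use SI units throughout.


GR = front_teeth / rear_teeth
GR = 46 / 15
GR = 3.0667

3.0667


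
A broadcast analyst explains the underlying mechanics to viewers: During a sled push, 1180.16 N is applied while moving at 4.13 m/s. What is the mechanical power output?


P = F * v
P = 1180.16 * 4.13
P = 4874.0608 W

4874.0608 W


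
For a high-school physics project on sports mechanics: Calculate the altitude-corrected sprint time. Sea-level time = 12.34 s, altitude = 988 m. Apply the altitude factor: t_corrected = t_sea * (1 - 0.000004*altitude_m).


Correction factor = 1 - 0.000004 * 988 = 0.996048
t_corrected = t_sea * factor = 12.34 * 0.996048
t_corrected = 12.2912 s

12.2912 s


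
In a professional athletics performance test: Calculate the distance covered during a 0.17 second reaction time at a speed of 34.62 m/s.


d = v * t
d = 34.62 * 0.17
d = 5.8854 m

5.8854 m


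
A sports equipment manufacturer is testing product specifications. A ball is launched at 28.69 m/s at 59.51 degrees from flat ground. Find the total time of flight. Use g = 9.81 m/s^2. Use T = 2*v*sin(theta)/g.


T = 2*v*sin(theta)/g
sin(theta) = sin(59.51 deg) = 0.8617
T = 2*28.69*0.8617 / 9.81
T = 49.4454 / 9.81 = 5.0403 s

5.0403 s


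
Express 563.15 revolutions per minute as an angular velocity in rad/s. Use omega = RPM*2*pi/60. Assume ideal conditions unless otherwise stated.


omega = RPM * 2 * pi / 60
omega = 563.15 * 2 * 3.14159 / 60
omega = 3538.3758 / 60 = 58.9729 rad/s

58.9729 rad/s


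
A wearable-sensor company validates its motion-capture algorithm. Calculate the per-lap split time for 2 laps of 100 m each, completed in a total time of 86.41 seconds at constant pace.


Split time = total_time / n_laps = 86.41 / 2
Split time = 43.205 s per lap

43.205 s


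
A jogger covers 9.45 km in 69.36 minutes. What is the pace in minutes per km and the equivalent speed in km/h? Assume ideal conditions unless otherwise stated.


Pace = time / distance = 69.36 min / 9.45 km = 7.3397 min/km
Speed = distance / time_in_hours = 9.45 / 1.156 hr
Speed = 8.1747 km/h

7.3397 min/km, 8.1747 km/h


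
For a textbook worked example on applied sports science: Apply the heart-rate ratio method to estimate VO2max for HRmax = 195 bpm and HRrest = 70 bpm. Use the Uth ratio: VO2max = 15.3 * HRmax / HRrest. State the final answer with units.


VO2max = 15.3 * HRmax / HRrest
VO2max = 15.3 * 195 / 70
VO2max = 2983.5 / 70 = 42.6214 mL/kg/min

42.6214 mL/kg/min


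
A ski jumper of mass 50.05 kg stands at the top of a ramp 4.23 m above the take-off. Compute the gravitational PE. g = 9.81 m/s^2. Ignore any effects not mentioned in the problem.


PE = m * g * h
PE = 50.05 * 9.81 * 4.23
PE = 490.9905 * 4.23 = 2076.8898 J

2076.8898 J


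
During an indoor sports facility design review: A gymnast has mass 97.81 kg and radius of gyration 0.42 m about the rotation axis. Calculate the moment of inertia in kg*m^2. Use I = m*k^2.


I = m * k^2
I = 97.81 * 0.42^2
I = 97.81 * 0.1764 = 17.2537 kg*m^2

17.2537 kg*m^2


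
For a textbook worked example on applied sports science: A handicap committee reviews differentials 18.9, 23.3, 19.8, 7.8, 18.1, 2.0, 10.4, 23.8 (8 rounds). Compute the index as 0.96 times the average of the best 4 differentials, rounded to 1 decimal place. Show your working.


All differentials: 18.9, 23.3, 19.8, 7.8, 18.1, 2.0, 10.4, 23.8
Sorted: 2.0, 7.8, 10.4, 18.1, 18.9, 19.8, 23.3, 23.8
Best 4: 2.0, 7.8, 10.4, 18.1
Average of best = 38.3 / 4 = 9.575
Raw index = 9.575 * 0.96 = 9.192
Handicap index = round(9.192, 1) = 9.2

9.2


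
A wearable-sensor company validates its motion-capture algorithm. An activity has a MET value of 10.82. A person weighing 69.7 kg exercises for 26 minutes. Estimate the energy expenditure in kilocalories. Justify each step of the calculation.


kcal = MET * mass * time_hr
Convert time: 26 min = 0.4333 hr
kcal = 10.82 * 69.7 * 0.4333
kcal = 326.8001 kcal

326.8001 kcal


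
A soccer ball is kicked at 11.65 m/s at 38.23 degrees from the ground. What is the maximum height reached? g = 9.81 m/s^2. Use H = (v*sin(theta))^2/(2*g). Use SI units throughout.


H = (v*sin(theta))^2 / (2*g)
vy = v*sin(theta) = 11.65 * sin(38.23 deg) = 7.2093 m/s
H = vy^2 / (2*g) = 51.9733 / (2*9.81)
H = 51.9733 / 19.62 = 2.649 m

2.649 m


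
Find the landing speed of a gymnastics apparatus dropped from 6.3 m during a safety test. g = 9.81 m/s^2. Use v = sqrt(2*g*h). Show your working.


v = sqrt(2 * g * h)
v = sqrt(2 * 9.81 * 6.3)
v = sqrt(123.606) = 11.1178 m/s

11.1178 m/s


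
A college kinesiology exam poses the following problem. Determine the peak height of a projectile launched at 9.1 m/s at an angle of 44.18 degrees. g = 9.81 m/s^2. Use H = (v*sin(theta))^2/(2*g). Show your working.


H = (v*sin(theta))^2 / (2*g)
vy = v*sin(theta) = 9.1 * sin(44.18 deg) = 6.3419 m/s
H = vy^2 / (2*g) = 40.22 / (2*9.81)
H = 40.22 / 19.62 = 2.0499 m

2.0499 m


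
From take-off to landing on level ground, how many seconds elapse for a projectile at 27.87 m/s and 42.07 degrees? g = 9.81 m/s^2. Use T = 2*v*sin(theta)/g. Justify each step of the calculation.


T = 2*v*sin(theta)/g
sin(theta) = sin(42.07 deg) = 0.67
T = 2*27.87*0.67 / 9.81
T = 37.3479 / 9.81 = 3.8071 s

3.8071 s


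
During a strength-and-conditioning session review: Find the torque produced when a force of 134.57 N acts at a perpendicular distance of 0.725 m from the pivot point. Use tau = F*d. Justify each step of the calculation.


tau = F * d
tau = 134.57 * 0.725
tau = 97.5632 N*m

97.5632 N*m


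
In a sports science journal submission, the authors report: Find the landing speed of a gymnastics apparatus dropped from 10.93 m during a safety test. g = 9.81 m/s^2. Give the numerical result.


v = sqrt(2 * g * h)
v = sqrt(2 * 9.81 * 10.93)
v = sqrt(214.4466) = 14.644 m/s

14.644 m/s


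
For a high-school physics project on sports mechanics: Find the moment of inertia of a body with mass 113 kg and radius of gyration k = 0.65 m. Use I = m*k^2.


I = m * k^2
I = 113 * 0.65^2
I = 113 * 0.4225 = 47.7425 kg*m^2

47.7425 kg*m^2


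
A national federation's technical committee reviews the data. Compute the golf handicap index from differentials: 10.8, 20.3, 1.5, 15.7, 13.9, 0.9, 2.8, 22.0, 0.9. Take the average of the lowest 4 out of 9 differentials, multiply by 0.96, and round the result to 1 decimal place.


All differentials: 10.8, 20.3, 1.5, 15.7, 13.9, 0.9, 2.8, 22.0, 0.9
Sorted: 0.9, 0.9, 1.5, 2.8, 10.8, 13.9, 15.7, 20.3, 22.0
Best 4: 0.9, 0.9, 1.5, 2.8
Average of best = 6.1 / 4 = 1.525
Raw index = 1.525 * 0.96 = 1.464
Handicap index = round(1.464, 1) = 1.5

1.5


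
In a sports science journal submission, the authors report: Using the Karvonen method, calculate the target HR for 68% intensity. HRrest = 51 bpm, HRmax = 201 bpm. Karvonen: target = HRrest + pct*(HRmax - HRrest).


Target = HRrest + pct*(HRmax - HRrest)
Heart rate reserve = HRmax - HRrest = 201 - 51 = 150 bpm
Fraction = 68% = 0.68
Target = 51 + 0.68 * 150
Target = 51 + 102 = 153 bpm

153 bpm


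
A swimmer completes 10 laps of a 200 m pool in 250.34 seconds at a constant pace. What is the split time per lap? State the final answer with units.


Split time = total_time / n_laps = 250.34 / 10
Split time = 25.034 s per lap

25.034 s


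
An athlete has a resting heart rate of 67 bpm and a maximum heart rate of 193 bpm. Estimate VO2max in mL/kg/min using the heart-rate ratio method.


VO2max = 15.3 * HRmax / HRrest
VO2max = 15.3 * 193 / 67
VO2max = 2952.9 / 67 = 44.0731 mL/kg/min

44.0731 mL/kg/min


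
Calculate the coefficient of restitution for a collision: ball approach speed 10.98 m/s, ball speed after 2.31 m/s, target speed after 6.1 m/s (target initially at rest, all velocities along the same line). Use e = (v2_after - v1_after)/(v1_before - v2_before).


e = (v2_after - v1_after) / (v1_before - v2_before)
Numerator = 6.1 - 2.31 = 3.79
Denominator = 10.98 - 0 = 10.98
e = 3.79 / 10.98 = 0.3452

0.3452


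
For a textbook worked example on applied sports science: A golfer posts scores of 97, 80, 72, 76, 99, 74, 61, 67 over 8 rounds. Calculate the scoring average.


Average = sum / n
Sum = 626
Average = 626 / 8 = 78.25

78.25


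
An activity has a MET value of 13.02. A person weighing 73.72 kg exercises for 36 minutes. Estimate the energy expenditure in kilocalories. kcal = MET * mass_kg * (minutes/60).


kcal = MET * mass * time_hr
Convert time: 36 min = 0.6 hr
kcal = 13.02 * 73.72 * 0.6
kcal = 575.9006 kcal

575.9006 kcal


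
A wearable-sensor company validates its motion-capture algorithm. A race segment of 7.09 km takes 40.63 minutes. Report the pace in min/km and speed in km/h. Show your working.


Pace = time / distance = 40.63 min / 7.09 km = 5.7306 min/km
Speed = distance / time_in_hours = 7.09 / 0.6772 hr
Speed = 10.4701 km/h

5.7306 min/km, 10.4701 km/h


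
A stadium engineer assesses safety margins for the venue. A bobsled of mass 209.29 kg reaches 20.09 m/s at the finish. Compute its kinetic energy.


KE = 0.5 * m * v^2
KE = 0.5 * 209.29 * 20.09^2
KE = 0.5 * 209.29 * 403.6081 = 42235.5696 J

42235.5696 J


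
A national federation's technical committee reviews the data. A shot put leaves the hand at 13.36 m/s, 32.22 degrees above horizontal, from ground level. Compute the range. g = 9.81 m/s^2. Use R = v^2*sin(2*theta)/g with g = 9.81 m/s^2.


R = v^2 * sin(2*theta) / g
Convert angle to radians: theta = 32.22 deg = 0.5623 rad
sin(2*theta) = sin(1.1247) = 0.9021
R = 13.36^2 * 0.9021 / 9.81
R = 178.4896 * 0.9021 / 9.81 = 16.414 m

16.414 m


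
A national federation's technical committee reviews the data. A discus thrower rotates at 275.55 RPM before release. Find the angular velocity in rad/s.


omega = RPM * 2 * pi / 60
omega = 275.55 * 2 * 3.14159 / 60
omega = 1731.3317 / 60 = 28.8555 rad/s

28.8555 rad/s


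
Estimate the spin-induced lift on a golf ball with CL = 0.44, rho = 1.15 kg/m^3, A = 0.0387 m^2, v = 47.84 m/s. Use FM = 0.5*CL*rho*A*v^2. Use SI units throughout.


FM = 0.5 * CL * rho * A * v^2
FM = 0.5 * 0.44 * 1.15 * 0.0387 * 47.84^2
v^2 = 2288.6656
FM = 0.5 * 0.44 * 1.15 * 0.0387 * 2288.6656 = 22.4086 N

22.4086 N


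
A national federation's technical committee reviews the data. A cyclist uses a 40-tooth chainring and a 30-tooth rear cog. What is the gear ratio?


GR = front_teeth / rear_teeth
GR = 40 / 30
GR = 1.3333

1.3333


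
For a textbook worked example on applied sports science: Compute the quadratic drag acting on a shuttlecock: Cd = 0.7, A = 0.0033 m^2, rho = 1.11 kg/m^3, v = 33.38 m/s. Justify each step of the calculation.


Fd = 0.5 * Cd * rho * A * v^2
Fd = 0.5 * 0.7 * 1.11 * 0.0033 * 33.38^2
v^2 = 1114.2244
Fd = 0.5 * 0.7 * 1.11 * 0.0033 * 1114.2244 = 1.4285 N

1.4285 N


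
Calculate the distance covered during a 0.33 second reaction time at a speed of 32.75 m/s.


d = v * t
d = 32.75 * 0.33
d = 10.8075 m

10.8075 m


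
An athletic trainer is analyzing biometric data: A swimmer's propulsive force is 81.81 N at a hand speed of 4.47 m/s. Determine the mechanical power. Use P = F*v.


P = F * v
P = 81.81 * 4.47
P = 365.6907 W

365.6907 W


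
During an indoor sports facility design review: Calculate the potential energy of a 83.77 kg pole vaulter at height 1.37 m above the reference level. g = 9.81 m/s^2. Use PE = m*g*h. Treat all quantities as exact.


PE = m * g * h
PE = 83.77 * 9.81 * 1.37
PE = 821.7837 * 1.37 = 1125.8437 J

1125.8437 J


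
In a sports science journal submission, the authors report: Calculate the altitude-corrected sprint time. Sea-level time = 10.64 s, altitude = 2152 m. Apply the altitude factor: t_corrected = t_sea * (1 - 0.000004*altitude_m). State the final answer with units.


Correction factor = 1 - 0.000004 * 2152 = 0.991392
t_corrected = t_sea * factor = 10.64 * 0.991392
t_corrected = 10.5484 s

10.5484 s


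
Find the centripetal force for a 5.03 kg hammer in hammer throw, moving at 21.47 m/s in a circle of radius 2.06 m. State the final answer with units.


Fc = m * v^2 / r
v^2 = 21.47^2 = 460.9609
Fc = 5.03 * 460.9609 / 2.06
Fc = 2318.6333 / 2.06 = 1125.5502 N

1125.5502 N


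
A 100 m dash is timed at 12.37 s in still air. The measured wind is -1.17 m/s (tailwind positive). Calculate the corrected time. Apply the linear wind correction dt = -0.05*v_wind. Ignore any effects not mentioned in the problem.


dt = -0.05 * v_wind = -0.05 * -1.17 = 0.0585 s
t_corrected = t_still + dt = 12.37 + (0.0585)
t_corrected = 12.4285 s

12.4285 s


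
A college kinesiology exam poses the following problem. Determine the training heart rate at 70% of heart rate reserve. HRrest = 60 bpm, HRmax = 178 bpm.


Target = HRrest + pct*(HRmax - HRrest)
Heart rate reserve = HRmax - HRrest = 178 - 60 = 118 bpm
Fraction = 70% = 0.7
Target = 60 + 0.7 * 118
Target = 60 + 82.6 = 142.6 bpm

142.6 bpm


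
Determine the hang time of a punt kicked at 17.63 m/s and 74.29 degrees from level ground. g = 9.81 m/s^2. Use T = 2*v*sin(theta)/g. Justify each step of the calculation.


T = 2*v*sin(theta)/g
sin(theta) = sin(74.29 deg) = 0.9626
T = 2*17.63*0.9626 / 9.81
T = 33.9428 / 9.81 = 3.46 s

3.46 s


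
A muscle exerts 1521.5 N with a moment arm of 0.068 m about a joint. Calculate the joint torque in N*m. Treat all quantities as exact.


tau = F * d
tau = 1521.5 * 0.068
tau = 103.462 N*m

103.462 N*m


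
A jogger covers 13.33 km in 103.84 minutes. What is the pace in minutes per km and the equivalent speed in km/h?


Pace = time / distance = 103.84 min / 13.33 km = 7.7899 min/km
Speed = distance / time_in_hours = 13.33 / 1.7307 hr
Speed = 7.7022 km/h

7.7899 min/km, 7.7022 km/h
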